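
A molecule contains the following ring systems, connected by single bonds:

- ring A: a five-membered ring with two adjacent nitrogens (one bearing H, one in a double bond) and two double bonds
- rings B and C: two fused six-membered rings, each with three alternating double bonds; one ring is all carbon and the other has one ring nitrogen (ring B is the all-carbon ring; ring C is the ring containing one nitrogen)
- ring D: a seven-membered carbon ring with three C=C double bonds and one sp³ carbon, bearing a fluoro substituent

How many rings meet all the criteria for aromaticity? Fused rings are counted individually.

Ring A has a continuous p-orbital overlap around the ring; 2 ring double bonds (4 π electrons) plus a heteroatom lone pair (2) give 6 π electrons. 6 = 4(1)+2, so ring A is aromatic (pyrazole).
Rings B and C form a fused bicyclic system (with one nitrogen) with 10 sp² atoms and 10 π electrons from ring double bonds. 10 = 4(2)+2, so the system is aromatic and both rings count as aromatic (quinoline).
Ring D has one sp³ carbon, so it is not fully conjugated — not aromatic (cycloheptatriene).
Aromatic: A, B, C. Total: 3.

3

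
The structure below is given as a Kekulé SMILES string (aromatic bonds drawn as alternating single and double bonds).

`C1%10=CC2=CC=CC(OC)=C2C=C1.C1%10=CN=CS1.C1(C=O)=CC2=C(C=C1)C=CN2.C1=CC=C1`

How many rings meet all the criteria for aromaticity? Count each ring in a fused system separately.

5

The SMILES encodes two fused six-membered carbon rings, each with three alternating C=C double bonds; a five-membered ring with a sulfur at position 1 and a nitrogen at position 3 (in a C=N bond), with two double bonds; a six-membered carbon ring with three alternating C=C double bonds, fused to a five-membered ring containing one N–H nitrogen and two C=C double bonds; a four-membered carbon ring with two alternating C=C double bonds.
The fused 6/6-membered bicyclic is a single π system with 10 sp² atoms and 10 π electrons from ring double bonds. 10 = 4(2)+2, so the system is aromatic and both rings count as aromatic (naphthalene).
The 5-membered ring with one sulfur and one =N– is fully conjugated (every ring atom contributes a p orbital); 2 ring double bonds (4 π electrons) plus a heteroatom lone pair (2) give 6 π electrons. That satisfies 4n+2 with n=1, so it is aromatic (thiazole).
The fused 6/5-membered bicyclic (with one N–H) is a single π system with 9 sp² atoms and 10 π electrons from ring double bonds plus a heteroatom lone pair. 10 = 4(2)+2, so the system is aromatic and both rings count as aromatic (indole).
The 4-membered ring has only sp² ring atoms; a planar conformation would have a fully conjugated π system of 4 electrons. But 4 = 4(1), which is 4n not 4n+2, so it is not aromatic (cyclobutadiene) — cyclobutadiene is antiaromatic and distorts to a rectangle.
5 of the 6 rings are aromatic. Total: 5.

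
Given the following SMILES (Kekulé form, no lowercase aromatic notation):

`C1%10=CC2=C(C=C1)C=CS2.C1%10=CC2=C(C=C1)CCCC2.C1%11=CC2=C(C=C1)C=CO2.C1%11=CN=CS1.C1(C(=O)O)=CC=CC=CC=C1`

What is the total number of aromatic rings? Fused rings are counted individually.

6

The SMILES encodes a six-membered carbon ring with three alternating C=C double bonds, fused to a five-membered ring containing one sulfur and two C=C double bonds; a six-membered carbon ring with three alternating C=C double bonds, fused to a saturated six-membered carbon ring; a six-membered carbon ring with three alternating C=C double bonds, fused to a five-membered ring containing one oxygen and two C=C double bonds; a five-membered ring with a sulfur at position 1 and a nitrogen at position 3 (in a C=N bond), with two double bonds; an eight-membered carbon ring with four alternating C=C double bonds.
The fused 6/5-membered bicyclic (with one sulfur) is a single π system with 9 sp² atoms and 10 π electrons from ring double bonds plus a heteroatom lone pair. 10 = 4(2)+2, so the system is aromatic and both rings count as aromatic (benzothiophene).
The 6-membered ring is planar and fully conjugated; 3 ring double bonds give 6 π electrons. That satisfies 4n+2 with n=1, so it is aromatic (benzene ring).
The second 6-membered ring has four sp³ carbons, so it is not fully conjugated — not aromatic (cyclohexane ring).
The fused 6/5-membered bicyclic (with one oxygen) is a single π system with 9 sp² atoms and 10 π electrons from ring double bonds plus a heteroatom lone pair. 10 = 4(2)+2, so the system is aromatic and both rings count as aromatic (benzofuran).
The 5-membered ring with one sulfur and one =N– has a continuous p-orbital overlap around the ring; 2 ring double bonds (4 π electrons) plus a heteroatom lone pair (2) give 6 π electrons. 6 = 4(1)+2, so it is aromatic (thiazole).
The 8-membered ring has only sp² ring atoms; a planar conformation would have a fully conjugated π system of 8 electrons. But 8 = 4(2), which is 4n not 4n+2, so it is not aromatic (cyclooctatetraene) — cyclooctatetraene distorts into a non-planar tub to avoid antiaromaticity.
6 of the 8 rings are aromatic. Total: 6.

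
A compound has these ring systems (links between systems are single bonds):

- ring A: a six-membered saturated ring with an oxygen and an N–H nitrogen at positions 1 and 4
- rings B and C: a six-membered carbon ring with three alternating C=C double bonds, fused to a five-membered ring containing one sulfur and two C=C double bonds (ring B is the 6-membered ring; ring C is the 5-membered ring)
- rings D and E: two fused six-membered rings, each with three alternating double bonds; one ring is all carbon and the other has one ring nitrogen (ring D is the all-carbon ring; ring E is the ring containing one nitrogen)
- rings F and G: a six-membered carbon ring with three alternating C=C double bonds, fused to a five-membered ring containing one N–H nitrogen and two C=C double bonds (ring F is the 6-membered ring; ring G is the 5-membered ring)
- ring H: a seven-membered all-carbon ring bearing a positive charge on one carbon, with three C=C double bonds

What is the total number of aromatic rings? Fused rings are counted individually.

Ring A has only sp³ atoms, so it is not fully conjugated — not aromatic (morpholine).
Rings B and C form a fused bicyclic system (with one sulfur) with 9 sp² atoms and 10 π electrons from ring double bonds plus a heteroatom lone pair. 10 = 4(2)+2, so the system is aromatic and both rings count as aromatic (benzothiophene).
Rings D and E form a fused bicyclic system (with one nitrogen) with 10 sp² atoms and 10 π electrons from ring double bonds. 10 = 4(2)+2, so the system is aromatic and both rings count as aromatic (quinoline).
Rings F and G form a fused bicyclic system (with one N–H) with 9 sp² atoms and 10 π electrons from ring double bonds plus a heteroatom lone pair. 10 = 4(2)+2, so the system is aromatic and both rings count as aromatic (indole).
Ring H is fully conjugated (every ring atom contributes a p orbital); 3 ring double bonds (6 π electrons) plus the carbocation's empty p orbital (0, but keeps the ring conjugated) give 6 π electrons. 6 = 4(1)+2, so ring H is aromatic (tropylium cation).
Aromatic: B, C, D, E, F, G, H. Total: 7.

7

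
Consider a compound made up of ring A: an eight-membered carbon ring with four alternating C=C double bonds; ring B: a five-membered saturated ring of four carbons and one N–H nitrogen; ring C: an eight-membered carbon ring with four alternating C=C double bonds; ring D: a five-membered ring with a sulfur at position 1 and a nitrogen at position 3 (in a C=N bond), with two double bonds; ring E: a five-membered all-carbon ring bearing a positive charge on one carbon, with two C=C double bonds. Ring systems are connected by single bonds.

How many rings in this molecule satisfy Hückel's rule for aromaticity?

Ring A has only sp² ring atoms; a planar conformation would have a fully conjugated π system of 8 electrons. But 8 = 4(2), which is 4n not 4n+2, so ring A is not aromatic (cyclooctatetraene) — cyclooctatetraene distorts into a non-planar tub to avoid antiaromaticity.
Ring B has only sp³ atoms, so it is not fully conjugated — not aromatic (pyrrolidine).
Ring C has only sp² ring atoms; a planar conformation would have a fully conjugated π system of 8 electrons. But 8 = 4(2), which is 4n not 4n+2, so ring C is not aromatic (cyclooctatetraene) — cyclooctatetraene distorts into a non-planar tub to avoid antiaromaticity.
Ring D has a continuous p-orbital overlap around the ring; 2 ring double bonds (4 π electrons) plus a heteroatom lone pair (2) give 6 π electrons. 6 = 4(1)+2, so ring D is aromatic (thiazole).
Ring E has only sp² ring atoms; a planar conformation would have a fully conjugated π system of 4 electrons. But 4 = 4(1), which is 4n not 4n+2, so ring E is not aromatic (cyclopentadienyl cation).
Aromatic: D. Total: 1.

1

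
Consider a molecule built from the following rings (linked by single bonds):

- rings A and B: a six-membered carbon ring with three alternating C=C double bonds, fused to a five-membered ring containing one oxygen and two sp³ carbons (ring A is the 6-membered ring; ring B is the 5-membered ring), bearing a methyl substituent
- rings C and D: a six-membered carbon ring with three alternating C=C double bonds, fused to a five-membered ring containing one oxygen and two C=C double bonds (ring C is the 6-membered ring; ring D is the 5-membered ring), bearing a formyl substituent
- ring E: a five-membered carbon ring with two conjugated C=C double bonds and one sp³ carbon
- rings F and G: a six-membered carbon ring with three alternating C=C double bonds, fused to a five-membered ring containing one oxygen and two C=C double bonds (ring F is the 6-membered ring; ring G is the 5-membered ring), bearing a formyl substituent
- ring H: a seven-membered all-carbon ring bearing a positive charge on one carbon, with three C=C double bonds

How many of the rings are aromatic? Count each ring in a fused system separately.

6

Ring A has a continuous p-orbital overlap around the ring; 3 ring double bonds give 6 π electrons. Since 6 = 4n+2 (n=1), ring A is aromatic (benzene ring).
Ring B has two sp³ carbons, so it is not fully conjugated — not aromatic (oxolane ring).
Rings C and D form a fused bicyclic system (with one oxygen) with 9 sp² atoms and 10 π electrons from ring double bonds plus a heteroatom lone pair. 10 = 4(2)+2, so the system is aromatic and both rings count as aromatic (benzofuran).
Ring E has one sp³ carbon, so it is not fully conjugated — not aromatic (cyclopentadiene).
Rings F and G form a fused bicyclic system (with one oxygen) with 9 sp² atoms and 10 π electrons from ring double bonds plus a heteroatom lone pair. 10 = 4(2)+2, so the system is aromatic and both rings count as aromatic (benzofuran).
Ring H has a continuous p-orbital overlap around the ring; 3 ring double bonds (6 π electrons) plus the carbocation's empty p orbital (0, but keeps the ring conjugated) give 6 π electrons. Since 6 = 4n+2 (n=1), ring H is aromatic (tropylium cation).
Aromatic: A, C, D, F, G, H. Total: 6.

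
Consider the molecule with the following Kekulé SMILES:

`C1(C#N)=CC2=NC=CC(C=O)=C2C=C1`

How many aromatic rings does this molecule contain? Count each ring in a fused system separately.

2

The SMILES encodes two fused six-membered rings, each with three alternating double bonds; one ring is all carbon and the other has one ring nitrogen.
The fused 6/6-membered bicyclic (with one nitrogen) is a single π system with 10 sp² atoms and 10 π electrons from ring double bonds. 10 = 4(2)+2, so the system is aromatic and both rings count as aromatic (quinoline).
2 of the 2 rings are aromatic. Total: 2.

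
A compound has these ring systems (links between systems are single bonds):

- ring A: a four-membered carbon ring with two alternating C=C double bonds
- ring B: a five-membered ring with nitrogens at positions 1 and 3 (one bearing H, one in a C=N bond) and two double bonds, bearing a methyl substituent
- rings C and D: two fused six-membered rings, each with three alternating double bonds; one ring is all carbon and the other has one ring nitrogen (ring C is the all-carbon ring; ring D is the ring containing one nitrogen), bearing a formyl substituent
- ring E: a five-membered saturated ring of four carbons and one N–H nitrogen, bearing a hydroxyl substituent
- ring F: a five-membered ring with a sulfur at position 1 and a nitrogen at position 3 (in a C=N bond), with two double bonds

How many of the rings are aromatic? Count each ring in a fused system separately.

4

Ring A has only sp² ring atoms; a planar conformation would have a fully conjugated π system of 4 electrons. But 4 = 4(1), which is 4n not 4n+2, so ring A is not aromatic (cyclobutadiene) — cyclobutadiene is antiaromatic and distorts to a rectangle.
Ring B is fully conjugated (every ring atom contributes a p orbital); 2 ring double bonds (4 π electrons) plus a heteroatom lone pair (2) give 6 π electrons. That satisfies 4n+2 with n=1, so ring B is aromatic (imidazole).
Rings C and D form a fused bicyclic system (with one nitrogen) with 10 sp² atoms and 10 π electrons from ring double bonds. 10 = 4(2)+2, so the system is aromatic and both rings count as aromatic (quinoline).
Ring E has only sp³ atoms, so it is not fully conjugated — not aromatic (pyrrolidine).
Ring F has a continuous p-orbital overlap around the ring; 2 ring double bonds (4 π electrons) plus a heteroatom lone pair (2) give 6 π electrons. That satisfies 4n+2 with n=1, so ring F is aromatic (thiazole).
Aromatic: B, C, D, F. Total: 4.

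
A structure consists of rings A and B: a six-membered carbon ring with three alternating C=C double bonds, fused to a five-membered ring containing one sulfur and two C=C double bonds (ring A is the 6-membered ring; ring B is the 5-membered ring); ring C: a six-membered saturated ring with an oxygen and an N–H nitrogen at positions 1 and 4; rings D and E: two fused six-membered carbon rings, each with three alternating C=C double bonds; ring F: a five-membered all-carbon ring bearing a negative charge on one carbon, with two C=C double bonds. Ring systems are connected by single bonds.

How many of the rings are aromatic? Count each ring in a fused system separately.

Rings A and B form a fused bicyclic system (with one sulfur) with 9 sp² atoms and 10 π electrons from ring double bonds plus a heteroatom lone pair. 10 = 4(2)+2, so the system is aromatic and both rings count as aromatic (benzothiophene).
Ring C has only sp³ atoms, so it is not fully conjugated — not aromatic (morpholine).
Rings D and E form a fused bicyclic system with 10 sp² atoms and 10 π electrons from ring double bonds. 10 = 4(2)+2, so the system is aromatic and both rings count as aromatic (naphthalene).
Ring F is fully conjugated (every ring atom contributes a p orbital); 2 ring double bonds (4 π electrons) plus the carbanion lone pair (2) give 6 π electrons. That satisfies 4n+2 with n=1, so ring F is aromatic (cyclopentadienyl anion).
Aromatic: A, B, D, E, F. Total: 5.

5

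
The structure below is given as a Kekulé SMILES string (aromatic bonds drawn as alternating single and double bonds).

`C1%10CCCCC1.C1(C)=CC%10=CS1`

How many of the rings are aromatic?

The SMILES encodes a six-membered saturated carbon ring; a five-membered ring of four carbons and one sulfur, with two C=C double bonds.
The 6-membered ring has only sp³ atoms, so it is not fully conjugated — not aromatic (cyclohexane).
The 5-membered ring with one sulfur has a continuous p-orbital overlap around the ring; 2 ring double bonds (4 π electrons) plus a heteroatom lone pair (2) give 6 π electrons. 6 = 4(1)+2, so it is aromatic (thiophene).
1 of the 2 rings is aromatic. Total: 1.

1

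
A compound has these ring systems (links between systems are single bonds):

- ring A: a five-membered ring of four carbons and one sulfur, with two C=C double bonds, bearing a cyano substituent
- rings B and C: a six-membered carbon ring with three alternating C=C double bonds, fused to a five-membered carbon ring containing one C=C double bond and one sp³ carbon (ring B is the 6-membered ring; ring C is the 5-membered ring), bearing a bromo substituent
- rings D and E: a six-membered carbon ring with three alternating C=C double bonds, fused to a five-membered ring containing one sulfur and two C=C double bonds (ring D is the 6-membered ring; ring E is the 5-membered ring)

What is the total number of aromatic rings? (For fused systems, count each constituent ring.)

Ring A has a continuous p-orbital overlap around the ring; 2 ring double bonds (4 π electrons) plus a heteroatom lone pair (2) give 6 π electrons. 6 = 4(1)+2, so ring A is aromatic (thiophene).
Ring B has a continuous p-orbital overlap around the ring; 3 ring double bonds give 6 π electrons. Since 6 = 4n+2 (n=1), ring B is aromatic (benzene ring).
Ring C has one sp³ carbon, so it is not fully conjugated — not aromatic (cyclopentene ring).
Rings D and E form a fused bicyclic system (with one sulfur) with 9 sp² atoms and 10 π electrons from ring double bonds plus a heteroatom lone pair. 10 = 4(2)+2, so the system is aromatic and both rings count as aromatic (benzothiophene).
Aromatic: A, B, D, E. Total: 4.

4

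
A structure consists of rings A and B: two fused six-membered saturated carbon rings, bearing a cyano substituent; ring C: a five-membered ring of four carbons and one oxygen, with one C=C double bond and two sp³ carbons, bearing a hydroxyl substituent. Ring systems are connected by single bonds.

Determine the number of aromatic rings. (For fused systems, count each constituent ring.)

0

Ring A has only sp³ atoms, so it is not fully conjugated — not aromatic (cyclohexane ring).
Ring B has only sp³ atoms, so it is not fully conjugated — not aromatic (cyclohexane ring).
Ring C has two sp³ carbons, so it is not fully conjugated — not aromatic (2,3-dihydrofuran).
No ring is aromatic. Total: 0.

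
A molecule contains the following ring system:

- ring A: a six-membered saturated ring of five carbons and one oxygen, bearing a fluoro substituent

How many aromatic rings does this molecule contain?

Ring A has only sp³ atoms, so it is not fully conjugated — not aromatic (tetrahydropyran).

0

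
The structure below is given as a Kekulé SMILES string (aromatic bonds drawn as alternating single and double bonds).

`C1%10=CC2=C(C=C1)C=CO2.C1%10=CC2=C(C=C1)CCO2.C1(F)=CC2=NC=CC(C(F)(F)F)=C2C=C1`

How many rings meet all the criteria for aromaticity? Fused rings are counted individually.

5

The SMILES encodes a six-membered carbon ring with three alternating C=C double bonds, fused to a five-membered ring containing one oxygen and two C=C double bonds; a six-membered carbon ring with three alternating C=C double bonds, fused to a five-membered ring containing one oxygen and two sp³ carbons; two fused six-membered rings, each with three alternating double bonds; one ring is all carbon and the other has one ring nitrogen.
The fused 6/5-membered bicyclic (with one oxygen) is a single π system with 9 sp² atoms and 10 π electrons from ring double bonds plus a heteroatom lone pair. 10 = 4(2)+2, so the system is aromatic and both rings count as aromatic (benzofuran).
The 6-membered ring has a continuous p-orbital overlap around the ring; 3 ring double bonds give 6 π electrons. Since 6 = 4n+2 (n=1), it is aromatic (benzene ring).
The 5-membered ring with one oxygen has two sp³ carbons, so it is not fully conjugated — not aromatic (oxolane ring).
The fused 6/6-membered bicyclic (with one nitrogen) is a single π system with 10 sp² atoms and 10 π electrons from ring double bonds. 10 = 4(2)+2, so the system is aromatic and both rings count as aromatic (quinoline).
5 of the 6 rings are aromatic. Total: 5.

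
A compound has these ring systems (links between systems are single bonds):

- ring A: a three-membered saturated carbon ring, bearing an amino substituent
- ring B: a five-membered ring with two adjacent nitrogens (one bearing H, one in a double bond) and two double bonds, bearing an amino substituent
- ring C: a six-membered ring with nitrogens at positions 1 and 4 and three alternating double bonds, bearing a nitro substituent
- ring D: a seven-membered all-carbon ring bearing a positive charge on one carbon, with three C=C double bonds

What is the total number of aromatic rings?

3

Ring A has only sp³ atoms, so it is not fully conjugated — not aromatic (cyclopropane).
Ring B is fully conjugated (every ring atom contributes a p orbital); 2 ring double bonds (4 π electrons) plus a heteroatom lone pair (2) give 6 π electrons. 6 = 4(1)+2, so ring B is aromatic (pyrazole).
Ring C has a continuous p-orbital overlap around the ring; 3 ring double bonds give 6 π electrons. Since 6 = 4n+2 (n=1), ring C is aromatic (pyrazine).
Ring D is fully conjugated (every ring atom contributes a p orbital); 3 ring double bonds (6 π electrons) plus the carbocation's empty p orbital (0, but keeps the ring conjugated) give 6 π electrons. Since 6 = 4n+2 (n=1), ring D is aromatic (tropylium cation).
Aromatic: B, C, D. Total: 3.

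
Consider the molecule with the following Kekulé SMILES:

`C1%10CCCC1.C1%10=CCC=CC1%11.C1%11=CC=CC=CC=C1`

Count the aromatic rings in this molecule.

0

The SMILES encodes a five-membered saturated carbon ring; a six-membered carbon ring with two isolated C=C double bonds and two sp³ carbons; an eight-membered carbon ring with four alternating C=C double bonds.
The 5-membered ring has only sp³ atoms, so it is not fully conjugated — not aromatic (cyclopentane).
The 6-membered ring has two sp³ carbons, so it is not fully conjugated — not aromatic (1,4-cyclohexadiene).
The 8-membered ring has only sp² ring atoms; a planar conformation would have a fully conjugated π system of 8 electrons. But 8 = 4(2), which is 4n not 4n+2, so it is not aromatic (cyclooctatetraene) — cyclooctatetraene distorts into a non-planar tub to avoid antiaromaticity.
None of the rings are aromatic. Total: 0.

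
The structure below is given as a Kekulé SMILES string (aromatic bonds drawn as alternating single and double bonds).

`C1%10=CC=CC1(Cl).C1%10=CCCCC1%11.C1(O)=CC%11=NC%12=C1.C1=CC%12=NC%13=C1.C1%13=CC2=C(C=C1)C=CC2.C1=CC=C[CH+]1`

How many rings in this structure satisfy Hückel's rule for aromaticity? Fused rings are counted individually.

3

The SMILES encodes a five-membered carbon ring with two conjugated C=C double bonds and one sp³ carbon; a six-membered carbon ring with one C=C double bond; a six-membered ring of five carbons and one nitrogen with three alternating double bonds; a six-membered ring of five carbons and one nitrogen with three alternating double bonds; a six-membered carbon ring with three alternating C=C double bonds, fused to a five-membered carbon ring containing one C=C double bond and one sp³ carbon; a five-membered all-carbon ring bearing a positive charge on one carbon, with two C=C double bonds.
The 5-membered ring has one sp³ carbon, so it is not fully conjugated — not aromatic (cyclopentadiene).
The 6-membered ring has four sp³ carbons, so it is not fully conjugated — not aromatic (cyclohexene).
The 6-membered ring with one nitrogen is fully conjugated (every ring atom contributes a p orbital); 3 ring double bonds give 6 π electrons. That satisfies 4n+2 with n=1, so it is aromatic (pyridine).
The second 6-membered ring with one nitrogen has a continuous p-orbital overlap around the ring; 3 ring double bonds give 6 π electrons. 6 = 4(1)+2, so it is aromatic (pyridine).
The second 6-membered ring is fully conjugated (every ring atom contributes a p orbital); 3 ring double bonds give 6 π electrons. That satisfies 4n+2 with n=1, so it is aromatic (benzene ring).
The second 5-membered ring has one sp³ carbon, so it is not fully conjugated — not aromatic (cyclopentene ring).
The third 5-membered ring has only sp² ring atoms; a planar conformation would have a fully conjugated π system of 4 electrons. But 4 = 4(1), which is 4n not 4n+2, so it is not aromatic (cyclopentadienyl cation).
3 of the 7 rings are aromatic. Total: 3.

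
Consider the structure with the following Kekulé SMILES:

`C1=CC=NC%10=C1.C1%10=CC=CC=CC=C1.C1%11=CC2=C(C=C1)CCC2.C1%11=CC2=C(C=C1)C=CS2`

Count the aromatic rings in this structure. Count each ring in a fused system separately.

The SMILES encodes a six-membered ring of five carbons and one nitrogen with three alternating double bonds; an eight-membered carbon ring with four alternating C=C double bonds; a six-membered carbon ring with three alternating C=C double bonds, fused to a saturated five-membered carbon ring; a six-membered carbon ring with three alternating C=C double bonds, fused to a five-membered ring containing one sulfur and two C=C double bonds.
The 6-membered ring with one nitrogen is fully conjugated (every ring atom contributes a p orbital); 3 ring double bonds give 6 π electrons. Since 6 = 4n+2 (n=1), it is aromatic (pyridine).
The 8-membered ring has only sp² ring atoms; a planar conformation would have a fully conjugated π system of 8 electrons. But 8 = 4(2), which is 4n not 4n+2, so it is not aromatic (cyclooctatetraene) — cyclooctatetraene distorts into a non-planar tub to avoid antiaromaticity.
The 6-membered ring is planar and fully conjugated; 3 ring double bonds give 6 π electrons. That satisfies 4n+2 with n=1, so it is aromatic (benzene ring).
The 5-membered ring has three sp³ carbons, so it is not fully conjugated — not aromatic (cyclopentane ring).
The fused 6/5-membered bicyclic (with one sulfur) is a single π system with 9 sp² atoms and 10 π electrons from ring double bonds plus a heteroatom lone pair. 10 = 4(2)+2, so the system is aromatic and both rings count as aromatic (benzothiophene).
4 of the 6 rings are aromatic. Total: 4.

4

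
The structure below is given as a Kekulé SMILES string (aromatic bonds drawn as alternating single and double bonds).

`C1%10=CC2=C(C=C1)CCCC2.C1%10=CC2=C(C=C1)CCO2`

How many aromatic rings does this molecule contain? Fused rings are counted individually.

2

The SMILES encodes a six-membered carbon ring with three alternating C=C double bonds, fused to a saturated six-membered carbon ring; a six-membered carbon ring with three alternating C=C double bonds, fused to a five-membered ring containing one oxygen and two sp³ carbons.
The 6-membered ring is fully conjugated (every ring atom contributes a p orbital); 3 ring double bonds give 6 π electrons. 6 = 4(1)+2, so it is aromatic (benzene ring).
The second 6-membered ring has four sp³ carbons, so it is not fully conjugated — not aromatic (cyclohexane ring).
The third 6-membered ring is fully conjugated (every ring atom contributes a p orbital); 3 ring double bonds give 6 π electrons. That satisfies 4n+2 with n=1, so it is aromatic (benzene ring).
The 5-membered ring with one oxygen has two sp³ carbons, so it is not fully conjugated — not aromatic (oxolane ring).
2 of the 4 rings are aromatic. Total: 2.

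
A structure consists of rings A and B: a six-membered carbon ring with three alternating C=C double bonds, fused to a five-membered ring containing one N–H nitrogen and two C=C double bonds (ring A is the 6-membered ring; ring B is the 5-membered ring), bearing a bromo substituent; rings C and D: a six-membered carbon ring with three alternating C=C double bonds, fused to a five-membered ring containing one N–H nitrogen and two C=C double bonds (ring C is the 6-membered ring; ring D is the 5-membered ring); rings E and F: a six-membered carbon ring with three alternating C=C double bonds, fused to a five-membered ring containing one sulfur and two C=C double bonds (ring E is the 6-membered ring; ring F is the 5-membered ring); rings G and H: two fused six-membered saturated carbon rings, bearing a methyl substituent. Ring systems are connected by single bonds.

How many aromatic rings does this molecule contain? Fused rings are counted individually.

6

Rings A and B form a fused bicyclic system (with one N–H) with 9 sp² atoms and 10 π electrons from ring double bonds plus a heteroatom lone pair. 10 = 4(2)+2, so the system is aromatic and both rings count as aromatic (indole).
Rings C and D form a fused bicyclic system (with one N–H) with 9 sp² atoms and 10 π electrons from ring double bonds plus a heteroatom lone pair. 10 = 4(2)+2, so the system is aromatic and both rings count as aromatic (indole).
Rings E and F form a fused bicyclic system (with one sulfur) with 9 sp² atoms and 10 π electrons from ring double bonds plus a heteroatom lone pair. 10 = 4(2)+2, so the system is aromatic and both rings count as aromatic (benzothiophene).
Ring G has only sp³ atoms, so it is not fully conjugated — not aromatic (cyclohexane ring).
Ring H has only sp³ atoms, so it is not fully conjugated — not aromatic (cyclohexane ring).
Aromatic: A, B, C, D, E, F. Total: 6.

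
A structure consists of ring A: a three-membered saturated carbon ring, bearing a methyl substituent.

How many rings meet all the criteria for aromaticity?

Ring A has only sp³ atoms, so it is not fully conjugated — not aromatic (cyclopropane).

0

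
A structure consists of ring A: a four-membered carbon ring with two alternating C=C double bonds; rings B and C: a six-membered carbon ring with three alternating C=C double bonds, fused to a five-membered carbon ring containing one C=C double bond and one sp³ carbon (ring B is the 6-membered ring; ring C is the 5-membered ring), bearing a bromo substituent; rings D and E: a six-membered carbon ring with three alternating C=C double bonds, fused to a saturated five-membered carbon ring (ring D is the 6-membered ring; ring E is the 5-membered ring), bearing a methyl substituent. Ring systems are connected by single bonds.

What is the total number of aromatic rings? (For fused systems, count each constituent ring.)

2

Ring A has only sp² ring atoms; a planar conformation would have a fully conjugated π system of 4 electrons. But 4 = 4(1), which is 4n not 4n+2, so ring A is not aromatic (cyclobutadiene) — cyclobutadiene is antiaromatic and distorts to a rectangle.
Ring B has a continuous p-orbital overlap around the ring; 3 ring double bonds give 6 π electrons. Since 6 = 4n+2 (n=1), ring B is aromatic (benzene ring).
Ring C has one sp³ carbon, so it is not fully conjugated — not aromatic (cyclopentene ring).
Ring D is fully conjugated (every ring atom contributes a p orbital); 3 ring double bonds give 6 π electrons. 6 = 4(1)+2, so ring D is aromatic (benzene ring).
Ring E has three sp³ carbons, so it is not fully conjugated — not aromatic (cyclopentane ring).
Aromatic: B, D. Total: 2.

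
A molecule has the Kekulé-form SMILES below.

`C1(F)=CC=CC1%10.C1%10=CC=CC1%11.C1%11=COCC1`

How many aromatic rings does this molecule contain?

0

The SMILES encodes a five-membered carbon ring with two conjugated C=C double bonds and one sp³ carbon; a five-membered carbon ring with two conjugated C=C double bonds and one sp³ carbon; a five-membered ring of four carbons and one oxygen, with one C=C double bond and two sp³ carbons.
The 5-membered ring has one sp³ carbon, so it is not fully conjugated — not aromatic (cyclopentadiene).
The second 5-membered ring has one sp³ carbon, so it is not fully conjugated — not aromatic (cyclopentadiene).
The 5-membered ring with one oxygen has two sp³ carbons, so it is not fully conjugated — not aromatic (2,3-dihydrofuran).
None of the rings are aromatic. Total: 0.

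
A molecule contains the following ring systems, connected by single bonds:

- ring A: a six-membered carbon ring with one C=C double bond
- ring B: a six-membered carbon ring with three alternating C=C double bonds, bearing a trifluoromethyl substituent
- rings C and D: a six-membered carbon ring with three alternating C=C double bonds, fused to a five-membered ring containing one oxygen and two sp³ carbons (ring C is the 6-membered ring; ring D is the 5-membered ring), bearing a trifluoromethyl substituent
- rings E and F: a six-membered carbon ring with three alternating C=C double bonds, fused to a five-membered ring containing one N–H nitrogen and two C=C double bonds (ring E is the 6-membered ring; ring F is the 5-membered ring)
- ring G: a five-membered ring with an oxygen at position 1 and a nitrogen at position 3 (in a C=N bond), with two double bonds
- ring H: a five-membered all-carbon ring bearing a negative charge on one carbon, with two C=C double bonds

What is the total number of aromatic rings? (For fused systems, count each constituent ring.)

6

Ring A has four sp³ carbons, so it is not fully conjugated — not aromatic (cyclohexene).
Ring B has a continuous p-orbital overlap around the ring; 3 ring double bonds give 6 π electrons. That satisfies 4n+2 with n=1, so ring B is aromatic (benzene).
Ring C is fully conjugated (every ring atom contributes a p orbital); 3 ring double bonds give 6 π electrons. 6 = 4(1)+2, so ring C is aromatic (benzene ring).
Ring D has two sp³ carbons, so it is not fully conjugated — not aromatic (oxolane ring).
Rings E and F form a fused bicyclic system (with one N–H) with 9 sp² atoms and 10 π electrons from ring double bonds plus a heteroatom lone pair. 10 = 4(2)+2, so the system is aromatic and both rings count as aromatic (indole).
Ring G is fully conjugated (every ring atom contributes a p orbital); 2 ring double bonds (4 π electrons) plus a heteroatom lone pair (2) give 6 π electrons. That satisfies 4n+2 with n=1, so ring G is aromatic (oxazole).
Ring H is fully conjugated (every ring atom contributes a p orbital); 2 ring double bonds (4 π electrons) plus the carbanion lone pair (2) give 6 π electrons. Since 6 = 4n+2 (n=1), ring H is aromatic (cyclopentadienyl anion).
Aromatic: B, C, E, F, G, H. Total: 6.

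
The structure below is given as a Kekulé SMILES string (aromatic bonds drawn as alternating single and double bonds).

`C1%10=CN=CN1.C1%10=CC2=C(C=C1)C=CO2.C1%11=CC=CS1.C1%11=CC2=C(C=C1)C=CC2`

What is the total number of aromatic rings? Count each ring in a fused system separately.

5

The SMILES encodes a five-membered ring with nitrogens at positions 1 and 3 (one bearing H, one in a C=N bond) and two double bonds; a six-membered carbon ring with three alternating C=C double bonds, fused to a five-membered ring containing one oxygen and two C=C double bonds; a five-membered ring of four carbons and one sulfur, with two C=C double bonds; a six-membered carbon ring with three alternating C=C double bonds, fused to a five-membered carbon ring containing one C=C double bond and one sp³ carbon.
The 5-membered ring with two nitrogens (one N–H, one =N–) is fully conjugated (every ring atom contributes a p orbital); 2 ring double bonds (4 π electrons) plus a heteroatom lone pair (2) give 6 π electrons. Since 6 = 4n+2 (n=1), it is aromatic (imidazole).
The fused 6/5-membered bicyclic (with one oxygen) is a single π system with 9 sp² atoms and 10 π electrons from ring double bonds plus a heteroatom lone pair. 10 = 4(2)+2, so the system is aromatic and both rings count as aromatic (benzofuran).
The 5-membered ring with one sulfur is planar and fully conjugated; 2 ring double bonds (4 π electrons) plus a heteroatom lone pair (2) give 6 π electrons. That satisfies 4n+2 with n=1, so it is aromatic (thiophene).
The 6-membered ring is fully conjugated (every ring atom contributes a p orbital); 3 ring double bonds give 6 π electrons. Since 6 = 4n+2 (n=1), it is aromatic (benzene ring).
The 5-membered ring has one sp³ carbon, so it is not fully conjugated — not aromatic (cyclopentene ring).
5 of the 6 rings are aromatic. Total: 5.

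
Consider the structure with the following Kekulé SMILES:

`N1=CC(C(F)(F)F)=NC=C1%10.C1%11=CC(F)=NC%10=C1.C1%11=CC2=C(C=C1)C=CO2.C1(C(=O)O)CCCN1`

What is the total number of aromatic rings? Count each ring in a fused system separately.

The SMILES encodes a six-membered ring with nitrogens at positions 1 and 4 and three alternating double bonds; a six-membered ring of five carbons and one nitrogen with three alternating double bonds; a six-membered carbon ring with three alternating C=C double bonds, fused to a five-membered ring containing one oxygen and two C=C double bonds; a five-membered saturated ring of four carbons and one N–H nitrogen.
The 6-membered ring with two nitrogens (1,4) has a continuous p-orbital overlap around the ring; 3 ring double bonds give 6 π electrons. 6 = 4(1)+2, so it is aromatic (pyrazine).
The 6-membered ring with one nitrogen is planar and fully conjugated; 3 ring double bonds give 6 π electrons. Since 6 = 4n+2 (n=1), it is aromatic (pyridine).
The fused 6/5-membered bicyclic (with one oxygen) is a single π system with 9 sp² atoms and 10 π electrons from ring double bonds plus a heteroatom lone pair. 10 = 4(2)+2, so the system is aromatic and both rings count as aromatic (benzofuran).
The 5-membered ring with one N–H has only sp³ atoms, so it is not fully conjugated — not aromatic (pyrrolidine).
4 of the 5 rings are aromatic. Total: 4.

4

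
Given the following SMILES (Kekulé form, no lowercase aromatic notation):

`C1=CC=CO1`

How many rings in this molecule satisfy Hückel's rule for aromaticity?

The SMILES encodes a five-membered ring of four carbons and one oxygen, with two C=C double bonds.
The 5-membered ring with one oxygen has a continuous p-orbital overlap around the ring; 2 ring double bonds (4 π electrons) plus a heteroatom lone pair (2) give 6 π electrons. 6 = 4(1)+2, so it is aromatic (furan).

1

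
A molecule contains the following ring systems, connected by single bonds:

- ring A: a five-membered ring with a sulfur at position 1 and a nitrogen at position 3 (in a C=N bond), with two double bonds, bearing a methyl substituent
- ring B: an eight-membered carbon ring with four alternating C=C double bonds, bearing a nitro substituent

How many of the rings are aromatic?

1

Ring A is fully conjugated (every ring atom contributes a p orbital); 2 ring double bonds (4 π electrons) plus a heteroatom lone pair (2) give 6 π electrons. That satisfies 4n+2 with n=1, so ring A is aromatic (thiazole).
Ring B has only sp² ring atoms; a planar conformation would have a fully conjugated π system of 8 electrons. But 8 = 4(2), which is 4n not 4n+2, so ring B is not aromatic (cyclooctatetraene) — cyclooctatetraene distorts into a non-planar tub to avoid antiaromaticity.
Aromatic: A. Total: 1.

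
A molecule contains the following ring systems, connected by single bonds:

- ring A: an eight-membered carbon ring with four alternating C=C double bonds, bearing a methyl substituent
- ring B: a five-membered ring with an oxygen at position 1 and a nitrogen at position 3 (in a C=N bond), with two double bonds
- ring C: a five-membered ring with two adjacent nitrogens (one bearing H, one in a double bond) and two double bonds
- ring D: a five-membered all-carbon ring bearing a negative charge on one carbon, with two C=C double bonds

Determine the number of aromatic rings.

3

Ring A has only sp² ring atoms; a planar conformation would have a fully conjugated π system of 8 electrons. But 8 = 4(2), which is 4n not 4n+2, so ring A is not aromatic (cyclooctatetraene) — cyclooctatetraene distorts into a non-planar tub to avoid antiaromaticity.
Ring B is fully conjugated (every ring atom contributes a p orbital); 2 ring double bonds (4 π electrons) plus a heteroatom lone pair (2) give 6 π electrons. 6 = 4(1)+2, so ring B is aromatic (oxazole).
Ring C is planar and fully conjugated; 2 ring double bonds (4 π electrons) plus a heteroatom lone pair (2) give 6 π electrons. 6 = 4(1)+2, so ring C is aromatic (pyrazole).
Ring D has a continuous p-orbital overlap around the ring; 2 ring double bonds (4 π electrons) plus the carbanion lone pair (2) give 6 π electrons. 6 = 4(1)+2, so ring D is aromatic (cyclopentadienyl anion).
Aromatic: B, C, D. Total: 3.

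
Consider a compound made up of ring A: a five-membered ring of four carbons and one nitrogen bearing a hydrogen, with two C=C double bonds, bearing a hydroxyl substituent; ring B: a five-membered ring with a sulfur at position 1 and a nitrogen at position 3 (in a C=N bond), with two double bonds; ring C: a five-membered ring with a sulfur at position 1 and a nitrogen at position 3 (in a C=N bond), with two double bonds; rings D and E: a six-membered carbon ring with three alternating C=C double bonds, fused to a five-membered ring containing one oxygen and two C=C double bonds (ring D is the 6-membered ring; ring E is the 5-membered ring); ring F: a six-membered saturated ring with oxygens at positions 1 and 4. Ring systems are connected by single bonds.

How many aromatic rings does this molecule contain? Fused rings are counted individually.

Ring A is planar and fully conjugated; 2 ring double bonds (4 π electrons) plus a heteroatom lone pair (2) give 6 π electrons. That satisfies 4n+2 with n=1, so ring A is aromatic (pyrrole).
Ring B has a continuous p-orbital overlap around the ring; 2 ring double bonds (4 π electrons) plus a heteroatom lone pair (2) give 6 π electrons. That satisfies 4n+2 with n=1, so ring B is aromatic (thiazole).
Ring C is fully conjugated (every ring atom contributes a p orbital); 2 ring double bonds (4 π electrons) plus a heteroatom lone pair (2) give 6 π electrons. 6 = 4(1)+2, so ring C is aromatic (thiazole).
Rings D and E form a fused bicyclic system (with one oxygen) with 9 sp² atoms and 10 π electrons from ring double bonds plus a heteroatom lone pair. 10 = 4(2)+2, so the system is aromatic and both rings count as aromatic (benzofuran).
Ring F has only sp³ atoms, so it is not fully conjugated — not aromatic (1,4-dioxane).
Aromatic: A, B, C, D, E. Total: 5.

5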